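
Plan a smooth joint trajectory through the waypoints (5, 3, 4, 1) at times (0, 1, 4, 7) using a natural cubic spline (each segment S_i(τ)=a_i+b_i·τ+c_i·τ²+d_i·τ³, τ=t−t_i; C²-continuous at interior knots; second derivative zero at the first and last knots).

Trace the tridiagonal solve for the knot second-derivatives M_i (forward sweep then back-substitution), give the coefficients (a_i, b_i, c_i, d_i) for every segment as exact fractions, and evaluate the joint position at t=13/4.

Δ: Δ0=-2, Δ1=1/3, Δ2=-1
row 1: diag=8, rhs=14; c'=3/8, d'=7/4
row 2: denom=12−3·3/8=87/8; d'=(-8−3·7/4)/(87/8)=-106/87
back: M2=-106/87
back: M1=7/4−3/8·-106/87=64/29
M: M0=0, M1=64/29, M2=-106/87, M3=0
seg 0: a=5, c=M0/2=0, d=(M1−M0)/(6·1)=32/87, b=Δ0−h0·(2M0+M1)/6=-206/87
seg 1: a=3, c=M1/2=32/29, d=(M2−M1)/(6·3)=-149/783, b=Δ1−h1·(2M1+M2)/6=-110/87
seg 2: a=4, c=M2/2=-53/87, d=(M3−M2)/(6·3)=53/783, b=Δ2−h2·(2M2+M3)/6=19/87
t_q=13/4 → seg 1, τ=9/4; S=3+-110/87·τ+32/29·τ²+-149/783·τ³=6633/1856

  seg 0: a=5 b=-206/87 c=0 d=32/87
  seg 1: a=3 b=-110/87 c=32/29 d=-149/783
  seg 2: a=4 b=19/87 c=-53/87 d=53/783
S(13/4) = 6633/1856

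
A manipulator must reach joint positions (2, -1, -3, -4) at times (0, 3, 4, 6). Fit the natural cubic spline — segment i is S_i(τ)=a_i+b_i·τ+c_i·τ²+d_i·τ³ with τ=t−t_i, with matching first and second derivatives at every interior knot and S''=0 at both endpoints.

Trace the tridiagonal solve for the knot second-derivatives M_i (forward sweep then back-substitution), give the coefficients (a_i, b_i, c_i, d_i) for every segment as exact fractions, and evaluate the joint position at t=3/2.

  seg 0: a=2 b=-49/94 c=0 d=-5/94
  seg 1: a=-1 b=-92/47 c=-45/94 d=41/94
  seg 2: a=-3 b=-151/94 c=39/47 d=-13/94
S(3/2) = 781/752

Δ: Δ0=-1, Δ1=-2, Δ2=-1/2
row 1: diag=8, rhs=-6; c'=1/8, d'=-3/4
row 2: denom=6−1·1/8=47/8; d'=(9−1·-3/4)/(47/8)=78/47
back: M2=78/47
back: M1=-3/4−1/8·78/47=-45/47
M: M0=0, M1=-45/47, M2=78/47, M3=0
seg 0: a=2, c=M0/2=0, d=(M1−M0)/(6·3)=-5/94, b=Δ0−h0·(2M0+M1)/6=-49/94
seg 1: a=-1, c=M1/2=-45/94, d=(M2−M1)/(6·1)=41/94, b=Δ1−h1·(2M1+M2)/6=-92/47
seg 2: a=-3, c=M2/2=39/47, d=(M3−M2)/(6·2)=-13/94, b=Δ2−h2·(2M2+M3)/6=-151/94
t_q=3/2 → seg 0, τ=3/2; S=2+-49/94·τ+0·τ²+-5/94·τ³=781/752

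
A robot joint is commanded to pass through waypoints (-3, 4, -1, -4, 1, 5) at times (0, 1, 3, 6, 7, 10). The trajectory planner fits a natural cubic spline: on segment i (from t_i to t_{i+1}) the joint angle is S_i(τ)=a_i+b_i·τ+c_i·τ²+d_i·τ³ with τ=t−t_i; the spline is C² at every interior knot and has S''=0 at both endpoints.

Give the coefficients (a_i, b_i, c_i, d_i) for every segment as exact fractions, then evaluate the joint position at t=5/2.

Δ: Δ0=7, Δ1=-5/2, Δ2=-1, Δ3=5, Δ4=4/3
row 1: diag=6, rhs=-57; c'=1/3, d'=-19/2
row 2: denom=10−2·1/3=28/3; d'=(9−2·-19/2)/(28/3)=3
row 3: denom=8−3·9/28=197/28; d'=(36−3·3)/(197/28)=756/197
row 4: denom=8−1·28/197=1548/197; d'=(-22−1·756/197)/(1548/197)=-2545/774
back: M4=-2545/774
back: M3=756/197−28/197·-2545/774=1666/387
back: M2=3−9/28·1666/387=139/86
back: M1=-19/2−1/3·139/86=-1295/129
M: M0=0, M1=-1295/129, M2=139/86, M3=1666/387, M4=-2545/774, M5=0
seg 0: a=-3, c=M0/2=0, d=(M1−M0)/(6·1)=-1295/774, b=Δ0−h0·(2M0+M1)/6=6713/774
seg 1: a=4, c=M1/2=-1295/258, d=(M2−M1)/(6·2)=3007/3096, b=Δ1−h1·(2M1+M2)/6=1414/387
seg 2: a=-1, c=M2/2=139/172, d=(M3−M2)/(6·3)=2081/13932, b=Δ2−h2·(2M2+M3)/6=-3691/774
seg 3: a=-4, c=M3/2=833/387, d=(M4−M3)/(6·1)=-653/516, b=Δ3−h3·(2M3+M4)/6=6367/1548
seg 4: a=1, c=M4/2=-2545/1548, d=(M5−M4)/(6·3)=2545/13932, b=Δ4−h4·(2M4+M5)/6=3577/774
t_q=5/2 → seg 1, τ=3/2; S=4+1414/387·τ+-1295/258·τ²+3007/3096·τ³=12095/8256

  seg 0: a=-3 b=6713/774 c=0 d=-1295/774
  seg 1: a=4 b=1414/387 c=-1295/258 d=3007/3096
  seg 2: a=-1 b=-3691/774 c=139/172 d=2081/13932
  seg 3: a=-4 b=6367/1548 c=833/387 d=-653/516
  seg 4: a=1 b=3577/774 c=-2545/1548 d=2545/13932
S(5/2) = 12095/8256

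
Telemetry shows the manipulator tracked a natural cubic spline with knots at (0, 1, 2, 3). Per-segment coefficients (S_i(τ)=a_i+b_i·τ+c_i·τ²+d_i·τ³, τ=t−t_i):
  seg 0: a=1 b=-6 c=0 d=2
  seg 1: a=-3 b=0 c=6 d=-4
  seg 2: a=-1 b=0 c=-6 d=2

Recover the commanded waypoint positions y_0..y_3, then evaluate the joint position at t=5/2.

y_0=1 y_1=-3 y_2=-1 y_3=-5
S(5/2) = -9/4

y_0 = S_0(0) = a_0 = 1
y_1 = S_1(0) = a_1 = -3
y_2 = S_2(0) = a_2 = -1
y_3 = S_2(1) = -5
t_q=5/2 is in segment 2 (τ=1/2); S_2(τ)=-9/4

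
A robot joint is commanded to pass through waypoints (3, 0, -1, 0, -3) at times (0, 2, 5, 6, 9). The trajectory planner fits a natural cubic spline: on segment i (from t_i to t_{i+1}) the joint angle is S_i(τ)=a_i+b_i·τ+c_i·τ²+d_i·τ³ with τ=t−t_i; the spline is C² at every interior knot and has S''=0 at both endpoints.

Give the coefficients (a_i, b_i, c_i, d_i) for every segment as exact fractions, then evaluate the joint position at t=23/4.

Δ: Δ0=-3/2, Δ1=-1/3, Δ2=1, Δ3=-1
row 1: diag=10, rhs=7; c'=3/10, d'=7/10
row 2: denom=8−3·3/10=71/10; d'=(8−3·7/10)/(71/10)=59/71
row 3: denom=8−1·10/71=558/71; d'=(-12−1·59/71)/(558/71)=-911/558
back: M3=-911/558
back: M2=59/71−10/71·-911/558=296/279
back: M1=7/10−3/10·296/279=71/186
M: M0=0, M1=71/186, M2=296/279, M3=-911/558, M4=0
seg 0: a=3, c=M0/2=0, d=(M1−M0)/(6·2)=71/2232, b=Δ0−h0·(2M0+M1)/6=-454/279
seg 1: a=0, c=M1/2=71/372, d=(M2−M1)/(6·3)=379/10044, b=Δ1−h1·(2M1+M2)/6=-695/558
seg 2: a=-1, c=M2/2=148/279, d=(M3−M2)/(6·1)=-167/372, b=Δ2−h2·(2M2+M3)/6=1025/1116
seg 3: a=0, c=M3/2=-911/1116, d=(M4−M3)/(6·3)=911/10044, b=Δ3−h3·(2M3+M4)/6=353/558
t_q=23/4 → seg 2, τ=3/4; S=-1+1025/1116·τ+148/279·τ²+-167/372·τ³=-4813/23808

  seg 0: a=3 b=-454/279 c=0 d=71/2232
  seg 1: a=0 b=-695/558 c=71/372 d=379/10044
  seg 2: a=-1 b=1025/1116 c=148/279 d=-167/372
  seg 3: a=0 b=353/558 c=-911/1116 d=911/10044
S(23/4) = -4813/23808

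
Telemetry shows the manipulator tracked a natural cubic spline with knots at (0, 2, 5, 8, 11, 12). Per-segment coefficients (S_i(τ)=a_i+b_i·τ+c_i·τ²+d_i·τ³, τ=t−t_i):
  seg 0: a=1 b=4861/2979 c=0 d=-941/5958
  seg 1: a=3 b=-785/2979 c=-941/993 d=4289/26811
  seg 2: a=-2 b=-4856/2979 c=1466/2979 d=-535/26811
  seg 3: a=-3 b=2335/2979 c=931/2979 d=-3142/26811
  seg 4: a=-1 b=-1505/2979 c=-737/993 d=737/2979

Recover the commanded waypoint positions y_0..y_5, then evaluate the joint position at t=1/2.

y_0=1 y_1=3 y_2=-2 y_3=-3 y_4=-1 y_5=-2
S(1/2) = 28537/15888

y_0 = S_0(0) = a_0 = 1
y_1 = S_1(0) = a_1 = 3
y_2 = S_2(0) = a_2 = -2
y_3 = S_3(0) = a_3 = -3
y_4 = S_4(0) = a_4 = -1
y_5 = S_4(1) = -2
t_q=1/2 is in segment 0 (τ=1/2); S_0(τ)=28537/15888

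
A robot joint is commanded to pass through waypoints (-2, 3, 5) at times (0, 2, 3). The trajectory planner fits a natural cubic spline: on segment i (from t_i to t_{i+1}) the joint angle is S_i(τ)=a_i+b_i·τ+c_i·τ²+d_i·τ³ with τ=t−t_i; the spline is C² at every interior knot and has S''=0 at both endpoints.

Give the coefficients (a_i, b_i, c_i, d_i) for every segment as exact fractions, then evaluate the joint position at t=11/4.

  seg 0: a=-2 b=8/3 c=0 d=-1/24
  seg 1: a=3 b=13/6 c=-1/4 d=1/12
S(11/4) = 1157/256

Δ: Δ0=5/2, Δ1=2
row 1: diag=6, rhs=-3; c'=1/6, d'=-1/2
back: M1=-1/2
M: M0=0, M1=-1/2, M2=0
seg 0: a=-2, c=M0/2=0, d=(M1−M0)/(6·2)=-1/24, b=Δ0−h0·(2M0+M1)/6=8/3
seg 1: a=3, c=M1/2=-1/4, d=(M2−M1)/(6·1)=1/12, b=Δ1−h1·(2M1+M2)/6=13/6
t_q=11/4 → seg 1, τ=3/4; S=3+13/6·τ+-1/4·τ²+1/12·τ³=1157/256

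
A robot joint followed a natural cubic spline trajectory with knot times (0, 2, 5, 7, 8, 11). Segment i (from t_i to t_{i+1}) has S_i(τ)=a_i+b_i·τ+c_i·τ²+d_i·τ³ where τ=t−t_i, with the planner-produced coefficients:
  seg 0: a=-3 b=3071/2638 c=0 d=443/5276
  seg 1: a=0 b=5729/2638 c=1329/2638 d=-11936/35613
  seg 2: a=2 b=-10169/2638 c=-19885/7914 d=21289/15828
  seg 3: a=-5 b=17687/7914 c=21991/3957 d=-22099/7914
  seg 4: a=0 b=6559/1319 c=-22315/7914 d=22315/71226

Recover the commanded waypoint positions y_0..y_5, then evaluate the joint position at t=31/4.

y_0=-3 y_1=0 y_2=2 y_3=-5 y_4=0 y_5=-2
S(31/4) = -232275/168832

y_0 = S_0(0) = a_0 = -3
y_1 = S_1(0) = a_1 = 0
y_2 = S_2(0) = a_2 = 2
y_3 = S_3(0) = a_3 = -5
y_4 = S_4(0) = a_4 = 0
y_5 = S_4(3) = -2
t_q=31/4 is in segment 3 (τ=3/4); S_3(τ)=-232275/168832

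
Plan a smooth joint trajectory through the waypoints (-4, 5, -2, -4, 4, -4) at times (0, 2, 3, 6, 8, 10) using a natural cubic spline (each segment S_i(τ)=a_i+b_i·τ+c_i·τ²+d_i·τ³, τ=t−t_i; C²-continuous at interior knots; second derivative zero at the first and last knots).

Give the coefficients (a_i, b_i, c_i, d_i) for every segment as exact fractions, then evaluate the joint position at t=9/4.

Δ: Δ0=9/2, Δ1=-7, Δ2=-2/3, Δ3=4, Δ4=-4
row 1: diag=6, rhs=-69; c'=1/6, d'=-23/2
row 2: denom=8−1·1/6=47/6; d'=(38−1·-23/2)/(47/6)=297/47
row 3: denom=10−3·18/47=416/47; d'=(28−3·297/47)/(416/47)=425/416
row 4: denom=8−2·47/208=785/104; d'=(-48−2·425/416)/(785/104)=-10409/1570
back: M4=-10409/1570
back: M3=425/416−47/208·-10409/1570=1978/785
back: M2=297/47−18/47·1978/785=4203/785
back: M1=-23/2−1/6·4203/785=-9728/785
M: M0=0, M1=-9728/785, M2=4203/785, M3=1978/785, M4=-10409/1570, M5=0
seg 0: a=-4, c=M0/2=0, d=(M1−M0)/(6·2)=-2432/2355, b=Δ0−h0·(2M0+M1)/6=40651/4710
seg 1: a=5, c=M1/2=-4864/785, d=(M2−M1)/(6·1)=13931/4710, b=Δ1−h1·(2M1+M2)/6=-17717/4710
seg 2: a=-2, c=M2/2=4203/1570, d=(M3−M2)/(6·3)=-445/2826, b=Δ2−h2·(2M2+M3)/6=-17146/2355
seg 3: a=-4, c=M3/2=989/785, d=(M4−M3)/(6·2)=-2873/3768, b=Δ3−h3·(2M3+M4)/6=21337/4710
seg 4: a=4, c=M4/2=-10409/3140, d=(M5−M4)/(6·2)=10409/18840, b=Δ4−h4·(2M4+M5)/6=989/2355
t_q=9/4 → seg 1, τ=1/4; S=5+-17717/4710·τ+-4864/785·τ²+13931/4710·τ³=373641/100480

  seg 0: a=-4 b=40651/4710 c=0 d=-2432/2355
  seg 1: a=5 b=-17717/4710 c=-4864/785 d=13931/4710
  seg 2: a=-2 b=-17146/2355 c=4203/1570 d=-445/2826
  seg 3: a=-4 b=21337/4710 c=989/785 d=-2873/3768
  seg 4: a=4 b=989/2355 c=-10409/3140 d=10409/18840
S(9/4) = 373641/100480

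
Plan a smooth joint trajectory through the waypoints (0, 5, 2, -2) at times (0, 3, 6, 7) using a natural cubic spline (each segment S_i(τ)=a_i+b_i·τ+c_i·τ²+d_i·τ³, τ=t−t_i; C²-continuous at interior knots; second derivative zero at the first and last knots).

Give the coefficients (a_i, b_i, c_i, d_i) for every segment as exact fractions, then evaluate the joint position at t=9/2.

  seg 0: a=0 b=182/87 c=0 d=-37/783
  seg 1: a=5 b=71/87 c=-37/87 d=-47/783
  seg 2: a=2 b=-292/87 c=-28/29 d=28/87
S(9/2) = 1175/232

Δ: Δ0=5/3, Δ1=-1, Δ2=-4
row 1: diag=12, rhs=-16; c'=1/4, d'=-4/3
row 2: denom=8−3·1/4=29/4; d'=(-18−3·-4/3)/(29/4)=-56/29
back: M2=-56/29
back: M1=-4/3−1/4·-56/29=-74/87
M: M0=0, M1=-74/87, M2=-56/29, M3=0
seg 0: a=0, c=M0/2=0, d=(M1−M0)/(6·3)=-37/783, b=Δ0−h0·(2M0+M1)/6=182/87
seg 1: a=5, c=M1/2=-37/87, d=(M2−M1)/(6·3)=-47/783, b=Δ1−h1·(2M1+M2)/6=71/87
seg 2: a=2, c=M2/2=-28/29, d=(M3−M2)/(6·1)=28/87, b=Δ2−h2·(2M2+M3)/6=-292/87
t_q=9/2 → seg 1, τ=3/2; S=5+71/87·τ+-37/87·τ²+-47/783·τ³=1175/232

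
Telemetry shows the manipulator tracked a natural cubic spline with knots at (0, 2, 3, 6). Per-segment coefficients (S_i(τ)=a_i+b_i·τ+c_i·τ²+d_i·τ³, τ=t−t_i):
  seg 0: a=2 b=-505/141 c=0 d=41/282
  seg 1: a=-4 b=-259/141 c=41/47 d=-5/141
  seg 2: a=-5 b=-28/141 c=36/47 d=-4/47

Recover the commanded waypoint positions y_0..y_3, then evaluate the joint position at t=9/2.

y_0 = S_0(0) = a_0 = 2
y_1 = S_1(0) = a_1 = -4
y_2 = S_2(0) = a_2 = -5
y_3 = S_2(3) = -1
t_q=9/2 is in segment 2 (τ=3/2); S_2(τ)=-363/94

y_0=2 y_1=-4 y_2=-5 y_3=-1
S(9/2) = -363/94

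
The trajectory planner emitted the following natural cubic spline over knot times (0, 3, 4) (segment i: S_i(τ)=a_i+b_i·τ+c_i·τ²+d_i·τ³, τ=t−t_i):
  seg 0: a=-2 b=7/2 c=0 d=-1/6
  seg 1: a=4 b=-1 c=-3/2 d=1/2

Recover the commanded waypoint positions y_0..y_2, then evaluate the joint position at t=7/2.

y_0=-2 y_1=4 y_2=2
S(7/2) = 51/16

y_0 = S_0(0) = a_0 = -2
y_1 = S_1(0) = a_1 = 4
y_2 = S_1(1) = 2
t_q=7/2 is in segment 1 (τ=1/2); S_1(τ)=51/16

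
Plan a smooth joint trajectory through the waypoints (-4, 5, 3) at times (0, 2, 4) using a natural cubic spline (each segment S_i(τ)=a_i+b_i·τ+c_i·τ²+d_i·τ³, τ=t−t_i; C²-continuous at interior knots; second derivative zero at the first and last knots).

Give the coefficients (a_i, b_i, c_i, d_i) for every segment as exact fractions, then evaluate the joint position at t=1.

Δ: Δ0=9/2, Δ1=-1
row 1: diag=8, rhs=-33; c'=1/4, d'=-33/8
back: M1=-33/8
M: M0=0, M1=-33/8, M2=0
seg 0: a=-4, c=M0/2=0, d=(M1−M0)/(6·2)=-11/32, b=Δ0−h0·(2M0+M1)/6=47/8
seg 1: a=5, c=M1/2=-33/16, d=(M2−M1)/(6·2)=11/32, b=Δ1−h1·(2M1+M2)/6=7/4
t_q=1 → seg 0, τ=1; S=-4+47/8·τ+0·τ²+-11/32·τ³=49/32

  seg 0: a=-4 b=47/8 c=0 d=-11/32
  seg 1: a=5 b=7/4 c=-33/16 d=11/32
S(1) = 49/32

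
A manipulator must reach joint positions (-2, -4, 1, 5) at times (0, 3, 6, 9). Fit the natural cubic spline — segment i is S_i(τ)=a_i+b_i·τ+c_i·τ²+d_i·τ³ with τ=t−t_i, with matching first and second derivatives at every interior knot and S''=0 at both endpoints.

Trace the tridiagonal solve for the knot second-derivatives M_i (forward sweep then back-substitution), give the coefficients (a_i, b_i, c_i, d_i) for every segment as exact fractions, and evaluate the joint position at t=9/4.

  seg 0: a=-2 b=-59/45 c=0 d=29/405
  seg 1: a=-4 b=28/45 c=29/45 d=-8/81
  seg 2: a=1 b=82/45 c=-11/45 d=11/405
S(9/4) = -1323/320

Δ: Δ0=-2/3, Δ1=5/3, Δ2=4/3
row 1: diag=12, rhs=14; c'=1/4, d'=7/6
row 2: denom=12−3·1/4=45/4; d'=(-2−3·7/6)/(45/4)=-22/45
back: M2=-22/45
back: M1=7/6−1/4·-22/45=58/45
M: M0=0, M1=58/45, M2=-22/45, M3=0
seg 0: a=-2, c=M0/2=0, d=(M1−M0)/(6·3)=29/405, b=Δ0−h0·(2M0+M1)/6=-59/45
seg 1: a=-4, c=M1/2=29/45, d=(M2−M1)/(6·3)=-8/81, b=Δ1−h1·(2M1+M2)/6=28/45
seg 2: a=1, c=M2/2=-11/45, d=(M3−M2)/(6·3)=11/405, b=Δ2−h2·(2M2+M3)/6=82/45
t_q=9/4 → seg 0, τ=9/4; S=-2+-59/45·τ+0·τ²+29/405·τ³=-1323/320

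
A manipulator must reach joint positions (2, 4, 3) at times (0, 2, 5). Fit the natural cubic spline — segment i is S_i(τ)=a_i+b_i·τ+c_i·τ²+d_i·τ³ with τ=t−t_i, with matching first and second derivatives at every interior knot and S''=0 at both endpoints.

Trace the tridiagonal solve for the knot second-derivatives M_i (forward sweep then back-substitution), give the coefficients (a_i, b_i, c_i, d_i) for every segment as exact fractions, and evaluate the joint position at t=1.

Δ: Δ0=1, Δ1=-1/3
row 1: diag=10, rhs=-8; c'=3/10, d'=-4/5
back: M1=-4/5
M: M0=0, M1=-4/5, M2=0
seg 0: a=2, c=M0/2=0, d=(M1−M0)/(6·2)=-1/15, b=Δ0−h0·(2M0+M1)/6=19/15
seg 1: a=4, c=M1/2=-2/5, d=(M2−M1)/(6·3)=2/45, b=Δ1−h1·(2M1+M2)/6=7/15
t_q=1 → seg 0, τ=1; S=2+19/15·τ+0·τ²+-1/15·τ³=16/5

  seg 0: a=2 b=19/15 c=0 d=-1/15
  seg 1: a=4 b=7/15 c=-2/5 d=2/45
S(1) = 16/5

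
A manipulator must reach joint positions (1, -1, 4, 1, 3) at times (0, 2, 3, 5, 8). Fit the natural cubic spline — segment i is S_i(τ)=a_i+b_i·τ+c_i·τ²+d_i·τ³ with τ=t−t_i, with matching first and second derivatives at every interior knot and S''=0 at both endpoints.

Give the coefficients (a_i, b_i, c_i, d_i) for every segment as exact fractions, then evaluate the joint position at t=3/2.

Δ: Δ0=-1, Δ1=5, Δ2=-3/2, Δ3=2/3
row 1: diag=6, rhs=36; c'=1/6, d'=6
row 2: denom=6−1·1/6=35/6; d'=(-39−1·6)/(35/6)=-54/7
row 3: denom=10−2·12/35=326/35; d'=(13−2·-54/7)/(326/35)=995/326
back: M3=995/326
back: M2=-54/7−12/35·995/326=-1428/163
back: M1=6−1/6·-1428/163=1216/163
M: M0=0, M1=1216/163, M2=-1428/163, M3=995/326, M4=0
seg 0: a=1, c=M0/2=0, d=(M1−M0)/(6·2)=304/489, b=Δ0−h0·(2M0+M1)/6=-1705/489
seg 1: a=-1, c=M1/2=608/163, d=(M2−M1)/(6·1)=-1322/489, b=Δ1−h1·(2M1+M2)/6=1943/489
seg 2: a=4, c=M2/2=-714/163, d=(M3−M2)/(6·2)=3851/3912, b=Δ2−h2·(2M2+M3)/6=1625/489
seg 3: a=1, c=M3/2=995/652, d=(M4−M3)/(6·3)=-995/5868, b=Δ3−h3·(2M3+M4)/6=-2333/978
t_q=3/2 → seg 0, τ=3/2; S=1+-1705/489·τ+0·τ²+304/489·τ³=-695/326

  seg 0: a=1 b=-1705/489 c=0 d=304/489
  seg 1: a=-1 b=1943/489 c=608/163 d=-1322/489
  seg 2: a=4 b=1625/489 c=-714/163 d=3851/3912
  seg 3: a=1 b=-2333/978 c=995/652 d=-995/5868
S(3/2) = -695/326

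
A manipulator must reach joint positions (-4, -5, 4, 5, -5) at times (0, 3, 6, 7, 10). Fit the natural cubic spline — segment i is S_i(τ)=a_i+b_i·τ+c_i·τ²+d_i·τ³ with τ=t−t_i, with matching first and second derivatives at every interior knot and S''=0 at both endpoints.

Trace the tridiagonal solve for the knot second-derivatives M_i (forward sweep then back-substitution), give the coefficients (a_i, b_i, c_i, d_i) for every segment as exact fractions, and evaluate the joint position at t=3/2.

Δ: Δ0=-1/3, Δ1=3, Δ2=1, Δ3=-10/3
row 1: diag=12, rhs=20; c'=1/4, d'=5/3
row 2: denom=8−3·1/4=29/4; d'=(-12−3·5/3)/(29/4)=-68/29
row 3: denom=8−1·4/29=228/29; d'=(-26−1·-68/29)/(228/29)=-343/114
back: M3=-343/114
back: M2=-68/29−4/29·-343/114=-110/57
back: M1=5/3−1/4·-110/57=245/114
M: M0=0, M1=245/114, M2=-110/57, M3=-343/114, M4=0
seg 0: a=-4, c=M0/2=0, d=(M1−M0)/(6·3)=245/2052, b=Δ0−h0·(2M0+M1)/6=-107/76
seg 1: a=-5, c=M1/2=245/228, d=(M2−M1)/(6·3)=-155/684, b=Δ1−h1·(2M1+M2)/6=69/38
seg 2: a=4, c=M2/2=-55/57, d=(M3−M2)/(6·1)=-41/228, b=Δ2−h2·(2M2+M3)/6=163/76
seg 3: a=5, c=M3/2=-343/228, d=(M4−M3)/(6·3)=343/2052, b=Δ3−h3·(2M3+M4)/6=-37/114
t_q=3/2 → seg 0, τ=3/2; S=-4+-107/76·τ+0·τ²+245/2052·τ³=-3471/608

  seg 0: a=-4 b=-107/76 c=0 d=245/2052
  seg 1: a=-5 b=69/38 c=245/228 d=-155/684
  seg 2: a=4 b=163/76 c=-55/57 d=-41/228
  seg 3: a=5 b=-37/114 c=-343/228 d=343/2052
S(3/2) = -3471/608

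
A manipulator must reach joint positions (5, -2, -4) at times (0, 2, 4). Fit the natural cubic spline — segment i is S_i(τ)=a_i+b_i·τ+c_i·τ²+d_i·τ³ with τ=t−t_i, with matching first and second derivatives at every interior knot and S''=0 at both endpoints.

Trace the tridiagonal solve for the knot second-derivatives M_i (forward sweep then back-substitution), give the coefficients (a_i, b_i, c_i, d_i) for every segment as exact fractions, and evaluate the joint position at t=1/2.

Δ: Δ0=-7/2, Δ1=-1
row 1: diag=8, rhs=15; c'=1/4, d'=15/8
back: M1=15/8
M: M0=0, M1=15/8, M2=0
seg 0: a=5, c=M0/2=0, d=(M1−M0)/(6·2)=5/32, b=Δ0−h0·(2M0+M1)/6=-33/8
seg 1: a=-2, c=M1/2=15/16, d=(M2−M1)/(6·2)=-5/32, b=Δ1−h1·(2M1+M2)/6=-9/4
t_q=1/2 → seg 0, τ=1/2; S=5+-33/8·τ+0·τ²+5/32·τ³=757/256

  seg 0: a=5 b=-33/8 c=0 d=5/32
  seg 1: a=-2 b=-9/4 c=15/16 d=-5/32
S(1/2) = 757/256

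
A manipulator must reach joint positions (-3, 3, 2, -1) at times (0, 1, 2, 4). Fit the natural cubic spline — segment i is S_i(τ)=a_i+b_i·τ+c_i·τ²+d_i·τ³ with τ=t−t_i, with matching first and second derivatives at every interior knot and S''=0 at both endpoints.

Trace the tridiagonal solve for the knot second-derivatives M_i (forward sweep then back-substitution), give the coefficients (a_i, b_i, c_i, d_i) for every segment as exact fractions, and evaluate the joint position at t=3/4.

Δ: Δ0=6, Δ1=-1, Δ2=-3/2
row 1: diag=4, rhs=-42; c'=1/4, d'=-21/2
row 2: denom=6−1·1/4=23/4; d'=(-3−1·-21/2)/(23/4)=30/23
back: M2=30/23
back: M1=-21/2−1/4·30/23=-249/23
M: M0=0, M1=-249/23, M2=30/23, M3=0
seg 0: a=-3, c=M0/2=0, d=(M1−M0)/(6·1)=-83/46, b=Δ0−h0·(2M0+M1)/6=359/46
seg 1: a=3, c=M1/2=-249/46, d=(M2−M1)/(6·1)=93/46, b=Δ1−h1·(2M1+M2)/6=55/23
seg 2: a=2, c=M2/2=15/23, d=(M3−M2)/(6·2)=-5/46, b=Δ2−h2·(2M2+M3)/6=-109/46
t_q=3/4 → seg 0, τ=3/4; S=-3+359/46·τ+0·τ²+-83/46·τ³=6159/2944

  seg 0: a=-3 b=359/46 c=0 d=-83/46
  seg 1: a=3 b=55/23 c=-249/46 d=93/46
  seg 2: a=2 b=-109/46 c=15/23 d=-5/46
S(3/4) = 6159/2944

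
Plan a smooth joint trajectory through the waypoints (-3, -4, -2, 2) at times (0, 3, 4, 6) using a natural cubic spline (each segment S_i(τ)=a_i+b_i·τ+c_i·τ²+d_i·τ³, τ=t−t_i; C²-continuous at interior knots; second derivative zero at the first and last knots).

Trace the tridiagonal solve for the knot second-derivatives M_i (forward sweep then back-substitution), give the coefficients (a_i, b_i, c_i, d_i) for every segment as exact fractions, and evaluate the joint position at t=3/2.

  seg 0: a=-3 b=-173/141 c=0 d=14/141
  seg 1: a=-4 b=205/141 c=42/47 d=-49/141
  seg 2: a=-2 b=310/141 c=-7/47 d=7/282
S(3/2) = -847/188

Δ: Δ0=-1/3, Δ1=2, Δ2=2
row 1: diag=8, rhs=14; c'=1/8, d'=7/4
row 2: denom=6−1·1/8=47/8; d'=(0−1·7/4)/(47/8)=-14/47
back: M2=-14/47
back: M1=7/4−1/8·-14/47=84/47
M: M0=0, M1=84/47, M2=-14/47, M3=0
seg 0: a=-3, c=M0/2=0, d=(M1−M0)/(6·3)=14/141, b=Δ0−h0·(2M0+M1)/6=-173/141
seg 1: a=-4, c=M1/2=42/47, d=(M2−M1)/(6·1)=-49/141, b=Δ1−h1·(2M1+M2)/6=205/141
seg 2: a=-2, c=M2/2=-7/47, d=(M3−M2)/(6·2)=7/282, b=Δ2−h2·(2M2+M3)/6=310/141
t_q=3/2 → seg 0, τ=3/2; S=-3+-173/141·τ+0·τ²+14/141·τ³=-847/188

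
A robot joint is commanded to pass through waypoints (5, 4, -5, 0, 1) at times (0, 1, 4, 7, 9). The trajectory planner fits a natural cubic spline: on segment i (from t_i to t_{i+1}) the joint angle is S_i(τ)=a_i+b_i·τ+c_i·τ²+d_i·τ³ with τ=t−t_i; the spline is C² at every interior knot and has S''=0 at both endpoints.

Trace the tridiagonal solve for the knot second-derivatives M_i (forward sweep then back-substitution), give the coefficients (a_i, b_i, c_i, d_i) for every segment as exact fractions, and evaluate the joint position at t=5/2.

Δ: Δ0=-1, Δ1=-3, Δ2=5/3, Δ3=1/2
row 1: diag=8, rhs=-12; c'=3/8, d'=-3/2
row 2: denom=12−3·3/8=87/8; d'=(28−3·-3/2)/(87/8)=260/87
row 3: denom=10−3·8/29=266/29; d'=(-7−3·260/87)/(266/29)=-463/266
back: M3=-463/266
back: M2=260/87−8/29·-463/266=1384/399
back: M1=-3/2−3/8·1384/399=-745/266
M: M0=0, M1=-745/266, M2=1384/399, M3=-463/266, M4=0
seg 0: a=5, c=M0/2=0, d=(M1−M0)/(6·1)=-745/1596, b=Δ0−h0·(2M0+M1)/6=-851/1596
seg 1: a=4, c=M1/2=-745/532, d=(M2−M1)/(6·3)=5003/14364, b=Δ1−h1·(2M1+M2)/6=-1543/798
seg 2: a=-5, c=M2/2=692/399, d=(M3−M2)/(6·3)=-4157/14364, b=Δ2−h2·(2M2+M3)/6=-1487/1596
seg 3: a=0, c=M3/2=-463/532, d=(M4−M3)/(6·2)=463/3192, b=Δ3−h3·(2M3+M4)/6=1325/798
t_q=5/2 → seg 1, τ=3/2; S=4+-1543/798·τ+-745/532·τ²+5003/14364·τ³=-3727/4256

  seg 0: a=5 b=-851/1596 c=0 d=-745/1596
  seg 1: a=4 b=-1543/798 c=-745/532 d=5003/14364
  seg 2: a=-5 b=-1487/1596 c=692/399 d=-4157/14364
  seg 3: a=0 b=1325/798 c=-463/532 d=463/3192
S(5/2) = -3727/4256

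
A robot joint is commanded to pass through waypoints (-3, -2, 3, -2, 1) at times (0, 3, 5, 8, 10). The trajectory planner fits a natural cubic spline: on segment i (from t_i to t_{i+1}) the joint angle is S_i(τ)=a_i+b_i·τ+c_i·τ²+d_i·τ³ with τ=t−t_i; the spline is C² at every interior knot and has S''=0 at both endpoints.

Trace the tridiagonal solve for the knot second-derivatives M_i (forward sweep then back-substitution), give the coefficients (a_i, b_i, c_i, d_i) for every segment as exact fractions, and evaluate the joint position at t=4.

  seg 0: a=-3 b=-1217/1740 c=0 d=599/5220
  seg 1: a=-2 b=2087/870 c=599/580 d=-1709/3480
  seg 2: a=3 b=277/435 c=-111/58 d=997/2610
  seg 3: a=-2 b=-463/870 c=221/145 d=-221/870
S(4) = 1091/1160

Δ: Δ0=1/3, Δ1=5/2, Δ2=-5/3, Δ3=3/2
row 1: diag=10, rhs=13; c'=1/5, d'=13/10
row 2: denom=10−2·1/5=48/5; d'=(-25−2·13/10)/(48/5)=-23/8
row 3: denom=10−3·5/16=145/16; d'=(19−3·-23/8)/(145/16)=442/145
back: M3=442/145
back: M2=-23/8−5/16·442/145=-111/29
back: M1=13/10−1/5·-111/29=599/290
M: M0=0, M1=599/290, M2=-111/29, M3=442/145, M4=0
seg 0: a=-3, c=M0/2=0, d=(M1−M0)/(6·3)=599/5220, b=Δ0−h0·(2M0+M1)/6=-1217/1740
seg 1: a=-2, c=M1/2=599/580, d=(M2−M1)/(6·2)=-1709/3480, b=Δ1−h1·(2M1+M2)/6=2087/870
seg 2: a=3, c=M2/2=-111/58, d=(M3−M2)/(6·3)=997/2610, b=Δ2−h2·(2M2+M3)/6=277/435
seg 3: a=-2, c=M3/2=221/145, d=(M4−M3)/(6·2)=-221/870, b=Δ3−h3·(2M3+M4)/6=-463/870
t_q=4 → seg 1, τ=1; S=-2+2087/870·τ+599/580·τ²+-1709/3480·τ³=1091/1160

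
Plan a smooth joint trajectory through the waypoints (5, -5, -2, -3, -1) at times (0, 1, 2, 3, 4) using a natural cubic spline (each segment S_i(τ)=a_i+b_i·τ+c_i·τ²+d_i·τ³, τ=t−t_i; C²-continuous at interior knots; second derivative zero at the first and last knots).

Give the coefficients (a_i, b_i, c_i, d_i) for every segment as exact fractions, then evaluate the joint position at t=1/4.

Δ: Δ0=-10, Δ1=3, Δ2=-1, Δ3=2
row 1: diag=4, rhs=78; c'=1/4, d'=39/2
row 2: denom=4−1·1/4=15/4; d'=(-24−1·39/2)/(15/4)=-58/5
row 3: denom=4−1·4/15=56/15; d'=(18−1·-58/5)/(56/15)=111/14
back: M3=111/14
back: M2=-58/5−4/15·111/14=-96/7
back: M1=39/2−1/4·-96/7=321/14
M: M0=0, M1=321/14, M2=-96/7, M3=111/14, M4=0
seg 0: a=5, c=M0/2=0, d=(M1−M0)/(6·1)=107/28, b=Δ0−h0·(2M0+M1)/6=-387/28
seg 1: a=-5, c=M1/2=321/28, d=(M2−M1)/(6·1)=-171/28, b=Δ1−h1·(2M1+M2)/6=-33/14
seg 2: a=-2, c=M2/2=-48/7, d=(M3−M2)/(6·1)=101/28, b=Δ2−h2·(2M2+M3)/6=9/4
seg 3: a=-3, c=M3/2=111/28, d=(M4−M3)/(6·1)=-37/28, b=Δ3−h3·(2M3+M4)/6=-9/14
t_q=1/4 → seg 0, τ=1/4; S=5+-387/28·τ+0·τ²+107/28·τ³=2875/1792

  seg 0: a=5 b=-387/28 c=0 d=107/28
  seg 1: a=-5 b=-33/14 c=321/28 d=-171/28
  seg 2: a=-2 b=9/4 c=-48/7 d=101/28
  seg 3: a=-3 b=-9/14 c=111/28 d=-37/28
S(1/4) = 2875/1792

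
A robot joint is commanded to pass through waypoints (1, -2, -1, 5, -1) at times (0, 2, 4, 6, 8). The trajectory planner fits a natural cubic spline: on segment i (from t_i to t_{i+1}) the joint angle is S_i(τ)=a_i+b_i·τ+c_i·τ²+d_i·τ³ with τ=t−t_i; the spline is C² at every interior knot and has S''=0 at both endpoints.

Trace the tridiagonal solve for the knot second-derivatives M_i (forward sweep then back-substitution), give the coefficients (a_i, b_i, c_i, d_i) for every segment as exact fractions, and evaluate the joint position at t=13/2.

  seg 0: a=1 b=-7/4 c=0 d=1/16
  seg 1: a=-2 b=-1 c=3/8 d=3/16
  seg 2: a=-1 b=11/4 c=3/2 d=-11/16
  seg 3: a=5 b=1/2 c=-21/8 d=7/16
S(13/2) = 595/128

Δ: Δ0=-3/2, Δ1=1/2, Δ2=3, Δ3=-3
row 1: diag=8, rhs=12; c'=1/4, d'=3/2
row 2: denom=8−2·1/4=15/2; d'=(15−2·3/2)/(15/2)=8/5
row 3: denom=8−2·4/15=112/15; d'=(-36−2·8/5)/(112/15)=-21/4
back: M3=-21/4
back: M2=8/5−4/15·-21/4=3
back: M1=3/2−1/4·3=3/4
M: M0=0, M1=3/4, M2=3, M3=-21/4, M4=0
seg 0: a=1, c=M0/2=0, d=(M1−M0)/(6·2)=1/16, b=Δ0−h0·(2M0+M1)/6=-7/4
seg 1: a=-2, c=M1/2=3/8, d=(M2−M1)/(6·2)=3/16, b=Δ1−h1·(2M1+M2)/6=-1
seg 2: a=-1, c=M2/2=3/2, d=(M3−M2)/(6·2)=-11/16, b=Δ2−h2·(2M2+M3)/6=11/4
seg 3: a=5, c=M3/2=-21/8, d=(M4−M3)/(6·2)=7/16, b=Δ3−h3·(2M3+M4)/6=1/2
t_q=13/2 → seg 3, τ=1/2; S=5+1/2·τ+-21/8·τ²+7/16·τ³=595/128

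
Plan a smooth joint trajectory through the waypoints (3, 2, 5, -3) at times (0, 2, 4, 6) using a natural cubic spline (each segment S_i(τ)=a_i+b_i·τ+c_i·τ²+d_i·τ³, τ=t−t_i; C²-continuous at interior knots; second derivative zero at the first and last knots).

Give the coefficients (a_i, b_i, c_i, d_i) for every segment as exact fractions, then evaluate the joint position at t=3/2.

  seg 0: a=3 b=-7/5 c=0 d=9/40
  seg 1: a=2 b=13/10 c=27/20 d=-5/8
  seg 2: a=5 b=-4/5 c=-12/5 d=2/5
S(3/2) = 531/320

Δ: Δ0=-1/2, Δ1=3/2, Δ2=-4
row 1: diag=8, rhs=12; c'=1/4, d'=3/2
row 2: denom=8−2·1/4=15/2; d'=(-33−2·3/2)/(15/2)=-24/5
back: M2=-24/5
back: M1=3/2−1/4·-24/5=27/10
M: M0=0, M1=27/10, M2=-24/5, M3=0
seg 0: a=3, c=M0/2=0, d=(M1−M0)/(6·2)=9/40, b=Δ0−h0·(2M0+M1)/6=-7/5
seg 1: a=2, c=M1/2=27/20, d=(M2−M1)/(6·2)=-5/8, b=Δ1−h1·(2M1+M2)/6=13/10
seg 2: a=5, c=M2/2=-12/5, d=(M3−M2)/(6·2)=2/5, b=Δ2−h2·(2M2+M3)/6=-4/5
t_q=3/2 → seg 0, τ=3/2; S=3+-7/5·τ+0·τ²+9/40·τ³=531/320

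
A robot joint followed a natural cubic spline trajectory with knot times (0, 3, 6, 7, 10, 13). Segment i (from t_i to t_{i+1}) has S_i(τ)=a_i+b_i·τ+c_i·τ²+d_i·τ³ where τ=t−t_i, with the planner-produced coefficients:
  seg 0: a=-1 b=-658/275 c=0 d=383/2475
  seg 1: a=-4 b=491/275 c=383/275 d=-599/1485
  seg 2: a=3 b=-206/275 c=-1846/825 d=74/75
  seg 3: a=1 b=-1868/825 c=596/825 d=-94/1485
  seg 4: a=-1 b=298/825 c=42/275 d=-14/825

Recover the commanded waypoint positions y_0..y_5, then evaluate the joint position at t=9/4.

y_0 = S_0(0) = a_0 = -1
y_1 = S_1(0) = a_1 = -4
y_2 = S_2(0) = a_2 = 3
y_3 = S_3(0) = a_3 = 1
y_4 = S_4(0) = a_4 = -1
y_5 = S_4(3) = 1
t_q=9/4 is in segment 0 (τ=9/4); S_0(τ)=-81329/17600

y_0=-1 y_1=-4 y_2=3 y_3=1 y_4=-1 y_5=1
S(9/4) = -81329/17600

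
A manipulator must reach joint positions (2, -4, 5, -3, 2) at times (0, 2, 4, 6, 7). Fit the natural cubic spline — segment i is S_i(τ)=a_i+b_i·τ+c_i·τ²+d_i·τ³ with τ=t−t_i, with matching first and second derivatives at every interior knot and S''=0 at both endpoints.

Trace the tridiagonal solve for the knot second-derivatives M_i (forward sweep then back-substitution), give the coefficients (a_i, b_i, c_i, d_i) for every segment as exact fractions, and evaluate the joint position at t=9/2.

  seg 0: a=2 b=-240/41 c=0 d=117/164
  seg 1: a=-4 b=111/41 c=351/82 d=-555/328
  seg 2: a=5 b=-39/82 c=-963/164 d=337/164
  seg 3: a=-3 b=57/82 c=1059/164 d=-353/164
S(9/2) = 4659/1312

Δ: Δ0=-3, Δ1=9/2, Δ2=-4, Δ3=5
row 1: diag=8, rhs=45; c'=1/4, d'=45/8
row 2: denom=8−2·1/4=15/2; d'=(-51−2·45/8)/(15/2)=-83/10
row 3: denom=6−2·4/15=82/15; d'=(54−2·-83/10)/(82/15)=1059/82
back: M3=1059/82
back: M2=-83/10−4/15·1059/82=-963/82
back: M1=45/8−1/4·-963/82=351/41
M: M0=0, M1=351/41, M2=-963/82, M3=1059/82, M4=0
seg 0: a=2, c=M0/2=0, d=(M1−M0)/(6·2)=117/164, b=Δ0−h0·(2M0+M1)/6=-240/41
seg 1: a=-4, c=M1/2=351/82, d=(M2−M1)/(6·2)=-555/328, b=Δ1−h1·(2M1+M2)/6=111/41
seg 2: a=5, c=M2/2=-963/164, d=(M3−M2)/(6·2)=337/164, b=Δ2−h2·(2M2+M3)/6=-39/82
seg 3: a=-3, c=M3/2=1059/164, d=(M4−M3)/(6·1)=-353/164, b=Δ3−h3·(2M3+M4)/6=57/82
t_q=9/2 → seg 2, τ=1/2; S=5+-39/82·τ+-963/164·τ²+337/164·τ³=4659/1312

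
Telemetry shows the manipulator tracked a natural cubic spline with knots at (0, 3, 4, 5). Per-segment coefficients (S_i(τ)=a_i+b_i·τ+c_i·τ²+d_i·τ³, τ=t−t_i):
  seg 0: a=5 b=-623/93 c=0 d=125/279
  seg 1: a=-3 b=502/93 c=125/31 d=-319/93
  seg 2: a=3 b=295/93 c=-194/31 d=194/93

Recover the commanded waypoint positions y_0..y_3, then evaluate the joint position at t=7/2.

y_0 = S_0(0) = a_0 = 5
y_1 = S_1(0) = a_1 = -3
y_2 = S_2(0) = a_2 = 3
y_3 = S_2(1) = 2
t_q=7/2 is in segment 1 (τ=1/2); S_1(τ)=69/248

y_0=5 y_1=-3 y_2=3 y_3=2
S(7/2) = 69/248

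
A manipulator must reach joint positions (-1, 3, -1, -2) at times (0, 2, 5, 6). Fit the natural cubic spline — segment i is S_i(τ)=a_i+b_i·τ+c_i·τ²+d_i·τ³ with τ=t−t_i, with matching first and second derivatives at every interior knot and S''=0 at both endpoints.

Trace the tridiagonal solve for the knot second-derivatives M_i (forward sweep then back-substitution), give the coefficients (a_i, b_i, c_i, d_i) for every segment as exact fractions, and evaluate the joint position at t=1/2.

Δ: Δ0=2, Δ1=-4/3, Δ2=-1
row 1: diag=10, rhs=-20; c'=3/10, d'=-2
row 2: denom=8−3·3/10=71/10; d'=(2−3·-2)/(71/10)=80/71
back: M2=80/71
back: M1=-2−3/10·80/71=-166/71
M: M0=0, M1=-166/71, M2=80/71, M3=0
seg 0: a=-1, c=M0/2=0, d=(M1−M0)/(6·2)=-83/426, b=Δ0−h0·(2M0+M1)/6=592/213
seg 1: a=3, c=M1/2=-83/71, d=(M2−M1)/(6·3)=41/213, b=Δ1−h1·(2M1+M2)/6=94/213
seg 2: a=-1, c=M2/2=40/71, d=(M3−M2)/(6·1)=-40/213, b=Δ2−h2·(2M2+M3)/6=-293/213
t_q=1/2 → seg 0, τ=1/2; S=-1+592/213·τ+0·τ²+-83/426·τ³=415/1136

  seg 0: a=-1 b=592/213 c=0 d=-83/426
  seg 1: a=3 b=94/213 c=-83/71 d=41/213
  seg 2: a=-1 b=-293/213 c=40/71 d=-40/213
S(1/2) = 415/1136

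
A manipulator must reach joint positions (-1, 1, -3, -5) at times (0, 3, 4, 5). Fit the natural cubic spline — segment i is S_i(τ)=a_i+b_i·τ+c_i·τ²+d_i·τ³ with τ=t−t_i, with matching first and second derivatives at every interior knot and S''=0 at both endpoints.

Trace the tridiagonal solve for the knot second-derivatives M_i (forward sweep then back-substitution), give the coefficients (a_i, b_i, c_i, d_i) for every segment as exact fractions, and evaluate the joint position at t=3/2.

Δ: Δ0=2/3, Δ1=-4, Δ2=-2
row 1: diag=8, rhs=-28; c'=1/8, d'=-7/2
row 2: denom=4−1·1/8=31/8; d'=(12−1·-7/2)/(31/8)=4
back: M2=4
back: M1=-7/2−1/8·4=-4
M: M0=0, M1=-4, M2=4, M3=0
seg 0: a=-1, c=M0/2=0, d=(M1−M0)/(6·3)=-2/9, b=Δ0−h0·(2M0+M1)/6=8/3
seg 1: a=1, c=M1/2=-2, d=(M2−M1)/(6·1)=4/3, b=Δ1−h1·(2M1+M2)/6=-10/3
seg 2: a=-3, c=M2/2=2, d=(M3−M2)/(6·1)=-2/3, b=Δ2−h2·(2M2+M3)/6=-10/3
t_q=3/2 → seg 0, τ=3/2; S=-1+8/3·τ+0·τ²+-2/9·τ³=9/4

  seg 0: a=-1 b=8/3 c=0 d=-2/9
  seg 1: a=1 b=-10/3 c=-2 d=4/3
  seg 2: a=-3 b=-10/3 c=2 d=-2/3
S(3/2) = 9/4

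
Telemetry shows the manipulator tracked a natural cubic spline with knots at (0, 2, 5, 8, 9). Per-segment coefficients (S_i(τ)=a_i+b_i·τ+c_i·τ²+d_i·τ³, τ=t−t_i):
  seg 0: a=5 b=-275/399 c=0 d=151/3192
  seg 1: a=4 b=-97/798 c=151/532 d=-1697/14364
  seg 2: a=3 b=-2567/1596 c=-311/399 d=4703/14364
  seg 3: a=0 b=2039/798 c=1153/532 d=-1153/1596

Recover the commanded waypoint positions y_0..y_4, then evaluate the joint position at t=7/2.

y_0 = S_0(0) = a_0 = 5
y_1 = S_1(0) = a_1 = 4
y_2 = S_2(0) = a_2 = 3
y_3 = S_3(0) = a_3 = 0
y_4 = S_3(1) = 4
t_q=7/2 is in segment 1 (τ=3/2); S_1(τ)=2467/608

y_0=5 y_1=4 y_2=3 y_3=0 y_4=4
S(7/2) = 2467/608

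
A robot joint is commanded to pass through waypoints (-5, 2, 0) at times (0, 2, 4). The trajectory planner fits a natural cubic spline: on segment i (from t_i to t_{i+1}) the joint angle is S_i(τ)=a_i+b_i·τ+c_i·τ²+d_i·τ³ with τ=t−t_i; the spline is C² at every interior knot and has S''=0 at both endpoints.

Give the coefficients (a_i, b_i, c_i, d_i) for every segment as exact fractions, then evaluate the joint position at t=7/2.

  seg 0: a=-5 b=37/8 c=0 d=-9/32
  seg 1: a=2 b=5/4 c=-27/16 d=9/32
S(7/2) = 263/256

Δ: Δ0=7/2, Δ1=-1
row 1: diag=8, rhs=-27; c'=1/4, d'=-27/8
back: M1=-27/8
M: M0=0, M1=-27/8, M2=0
seg 0: a=-5, c=M0/2=0, d=(M1−M0)/(6·2)=-9/32, b=Δ0−h0·(2M0+M1)/6=37/8
seg 1: a=2, c=M1/2=-27/16, d=(M2−M1)/(6·2)=9/32, b=Δ1−h1·(2M1+M2)/6=5/4
t_q=7/2 → seg 1, τ=3/2; S=2+5/4·τ+-27/16·τ²+9/32·τ³=263/256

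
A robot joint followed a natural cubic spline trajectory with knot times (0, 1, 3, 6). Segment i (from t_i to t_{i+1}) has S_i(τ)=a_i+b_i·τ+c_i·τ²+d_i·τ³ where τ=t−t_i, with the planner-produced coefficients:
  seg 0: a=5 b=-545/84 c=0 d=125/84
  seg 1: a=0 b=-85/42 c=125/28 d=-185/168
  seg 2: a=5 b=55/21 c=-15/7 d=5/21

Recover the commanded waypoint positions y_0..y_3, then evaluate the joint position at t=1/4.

y_0=5 y_1=0 y_2=5 y_3=0
S(1/4) = 6095/1792

y_0 = S_0(0) = a_0 = 5
y_1 = S_1(0) = a_1 = 0
y_2 = S_2(0) = a_2 = 5
y_3 = S_2(3) = 0
t_q=1/4 is in segment 0 (τ=1/4); S_0(τ)=6095/1792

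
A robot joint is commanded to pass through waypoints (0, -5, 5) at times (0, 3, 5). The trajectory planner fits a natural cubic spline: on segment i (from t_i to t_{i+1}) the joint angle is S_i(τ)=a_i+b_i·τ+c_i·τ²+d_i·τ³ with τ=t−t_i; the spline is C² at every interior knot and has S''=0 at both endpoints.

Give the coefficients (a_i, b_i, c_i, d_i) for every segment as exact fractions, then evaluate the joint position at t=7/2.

  seg 0: a=0 b=-11/3 c=0 d=2/9
  seg 1: a=-5 b=7/3 c=2 d=-1/3
S(7/2) = -27/8

Δ: Δ0=-5/3, Δ1=5
row 1: diag=10, rhs=40; c'=1/5, d'=4
back: M1=4
M: M0=0, M1=4, M2=0
seg 0: a=0, c=M0/2=0, d=(M1−M0)/(6·3)=2/9, b=Δ0−h0·(2M0+M1)/6=-11/3
seg 1: a=-5, c=M1/2=2, d=(M2−M1)/(6·2)=-1/3, b=Δ1−h1·(2M1+M2)/6=7/3
t_q=7/2 → seg 1, τ=1/2; S=-5+7/3·τ+2·τ²+-1/3·τ³=-27/8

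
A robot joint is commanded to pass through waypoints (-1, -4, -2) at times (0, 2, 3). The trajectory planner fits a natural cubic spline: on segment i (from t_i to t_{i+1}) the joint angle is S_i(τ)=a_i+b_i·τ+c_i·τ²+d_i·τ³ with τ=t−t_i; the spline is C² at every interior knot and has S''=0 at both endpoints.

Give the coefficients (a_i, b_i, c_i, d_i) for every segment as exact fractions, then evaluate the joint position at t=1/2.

Δ: Δ0=-3/2, Δ1=2
row 1: diag=6, rhs=21; c'=1/6, d'=7/2
back: M1=7/2
M: M0=0, M1=7/2, M2=0
seg 0: a=-1, c=M0/2=0, d=(M1−M0)/(6·2)=7/24, b=Δ0−h0·(2M0+M1)/6=-8/3
seg 1: a=-4, c=M1/2=7/4, d=(M2−M1)/(6·1)=-7/12, b=Δ1−h1·(2M1+M2)/6=5/6
t_q=1/2 → seg 0, τ=1/2; S=-1+-8/3·τ+0·τ²+7/24·τ³=-147/64

  seg 0: a=-1 b=-8/3 c=0 d=7/24
  seg 1: a=-4 b=5/6 c=7/4 d=-7/12
S(1/2) = -147/64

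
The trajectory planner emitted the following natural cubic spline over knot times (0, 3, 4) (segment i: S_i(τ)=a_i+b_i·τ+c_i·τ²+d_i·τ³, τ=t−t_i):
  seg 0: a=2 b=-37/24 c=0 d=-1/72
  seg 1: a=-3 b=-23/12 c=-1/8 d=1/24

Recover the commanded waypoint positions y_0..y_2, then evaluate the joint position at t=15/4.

y_0=2 y_1=-3 y_2=-5
S(15/4) = -2299/512

y_0 = S_0(0) = a_0 = 2
y_1 = S_1(0) = a_1 = -3
y_2 = S_1(1) = -5
t_q=15/4 is in segment 1 (τ=3/4); S_1(τ)=-2299/512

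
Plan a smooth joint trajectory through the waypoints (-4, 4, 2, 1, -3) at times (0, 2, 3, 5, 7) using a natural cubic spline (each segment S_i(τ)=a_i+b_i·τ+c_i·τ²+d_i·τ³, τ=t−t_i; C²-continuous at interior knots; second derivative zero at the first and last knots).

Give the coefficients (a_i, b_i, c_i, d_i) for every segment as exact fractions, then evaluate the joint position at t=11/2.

Δ: Δ0=4, Δ1=-2, Δ2=-1/2, Δ3=-2
row 1: diag=6, rhs=-36; c'=1/6, d'=-6
row 2: denom=6−1·1/6=35/6; d'=(9−1·-6)/(35/6)=18/7
row 3: denom=8−2·12/35=256/35; d'=(-9−2·18/7)/(256/35)=-495/256
back: M3=-495/256
back: M2=18/7−12/35·-495/256=207/64
back: M1=-6−1/6·207/64=-837/128
M: M0=0, M1=-837/128, M2=207/64, M3=-495/256, M4=0
seg 0: a=-4, c=M0/2=0, d=(M1−M0)/(6·2)=-279/512, b=Δ0−h0·(2M0+M1)/6=791/128
seg 1: a=4, c=M1/2=-837/256, d=(M2−M1)/(6·1)=417/256, b=Δ1−h1·(2M1+M2)/6=-23/64
seg 2: a=2, c=M2/2=207/128, d=(M3−M2)/(6·2)=-441/1024, b=Δ2−h2·(2M2+M3)/6=-515/256
seg 3: a=1, c=M3/2=-495/512, d=(M4−M3)/(6·2)=165/1024, b=Δ3−h3·(2M3+M4)/6=-91/128
t_q=11/2 → seg 3, τ=1/2; S=1+-91/128·τ+-495/512·τ²+165/1024·τ³=3465/8192

  seg 0: a=-4 b=791/128 c=0 d=-279/512
  seg 1: a=4 b=-23/64 c=-837/256 d=417/256
  seg 2: a=2 b=-515/256 c=207/128 d=-441/1024
  seg 3: a=1 b=-91/128 c=-495/512 d=165/1024
S(11/2) = 3465/8192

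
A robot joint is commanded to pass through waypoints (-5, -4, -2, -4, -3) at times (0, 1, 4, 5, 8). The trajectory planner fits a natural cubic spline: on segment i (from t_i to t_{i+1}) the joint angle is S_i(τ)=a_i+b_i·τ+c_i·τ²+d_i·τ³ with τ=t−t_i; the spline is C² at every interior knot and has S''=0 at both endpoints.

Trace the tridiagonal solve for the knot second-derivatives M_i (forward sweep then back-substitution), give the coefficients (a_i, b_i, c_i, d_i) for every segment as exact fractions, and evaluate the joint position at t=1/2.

  seg 0: a=-5 b=191/216 c=0 d=25/216
  seg 1: a=-4 b=133/108 c=25/72 d=-347/1944
  seg 2: a=-2 b=-325/216 c=-34/27 d=55/72
  seg 3: a=-4 b=-187/108 c=223/216 d=-223/1944
S(1/2) = -2617/576

Δ: Δ0=1, Δ1=2/3, Δ2=-2, Δ3=1/3
row 1: diag=8, rhs=-2; c'=3/8, d'=-1/4
row 2: denom=8−3·3/8=55/8; d'=(-16−3·-1/4)/(55/8)=-122/55
row 3: denom=8−1·8/55=432/55; d'=(14−1·-122/55)/(432/55)=223/108
back: M3=223/108
back: M2=-122/55−8/55·223/108=-68/27
back: M1=-1/4−3/8·-68/27=25/36
M: M0=0, M1=25/36, M2=-68/27, M3=223/108, M4=0
seg 0: a=-5, c=M0/2=0, d=(M1−M0)/(6·1)=25/216, b=Δ0−h0·(2M0+M1)/6=191/216
seg 1: a=-4, c=M1/2=25/72, d=(M2−M1)/(6·3)=-347/1944, b=Δ1−h1·(2M1+M2)/6=133/108
seg 2: a=-2, c=M2/2=-34/27, d=(M3−M2)/(6·1)=55/72, b=Δ2−h2·(2M2+M3)/6=-325/216
seg 3: a=-4, c=M3/2=223/216, d=(M4−M3)/(6·3)=-223/1944, b=Δ3−h3·(2M3+M4)/6=-187/108
t_q=1/2 → seg 0, τ=1/2; S=-5+191/216·τ+0·τ²+25/216·τ³=-2617/576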